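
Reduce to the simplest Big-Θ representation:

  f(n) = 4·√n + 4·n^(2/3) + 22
Θ(n^(2/3))

Order the terms by growth rate: 22 ≺ 4·√n ≺ 4·n^(2/3).
The fastest-growing term 4·n^(2/3) dominates as n → ∞; dropping its constant factor gives Θ(n^(2/3)).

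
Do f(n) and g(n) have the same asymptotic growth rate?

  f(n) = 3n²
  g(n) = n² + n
True

f(n) = 3n² and g(n) = n² + n are both O(n²).
Since they have the same asymptotic growth rate, f(n) = Θ(g(n)) is true.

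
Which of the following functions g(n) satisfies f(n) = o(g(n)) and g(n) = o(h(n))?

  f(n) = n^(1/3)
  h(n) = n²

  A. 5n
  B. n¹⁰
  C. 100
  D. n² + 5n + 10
A

We need g(n) with n^(1/3) = o(g(n)) and g(n) = o(n²), i.e. O(n^(1/3)) ≺ g ≺ O(n²).
Check each option:
  A. 5n — O(n) is strictly between O(n^(1/3)) and O(n²) ✓
  B. n¹⁰ — O(n¹⁰) does not grow strictly slower than h(n)
  C. 100 — O(1) does not grow strictly faster than f(n)
  D. n² + 5n + 10 — O(n²) does not grow strictly slower than h(n)

Only option A (5n) lies strictly between.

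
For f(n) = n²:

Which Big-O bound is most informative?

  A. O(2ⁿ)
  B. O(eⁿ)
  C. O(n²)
C

f(n) = n² is O(n²).
All listed options are valid Big-O bounds (upper bounds),
but O(n²) is the tightest (smallest valid bound).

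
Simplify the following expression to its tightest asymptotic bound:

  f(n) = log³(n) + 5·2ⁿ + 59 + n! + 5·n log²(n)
Θ(n!)

Order the terms by growth rate: 59 ≺ log³(n) ≺ 5·n log²(n) ≺ 5·2ⁿ ≺ n!.
The fastest-growing term n! dominates as n → ∞; dropping its constant factor gives Θ(n!).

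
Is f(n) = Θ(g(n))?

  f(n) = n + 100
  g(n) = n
True

f(n) = n + 100 and g(n) = n are both O(n).
Since they have the same asymptotic growth rate, f(n) = Θ(g(n)) is true.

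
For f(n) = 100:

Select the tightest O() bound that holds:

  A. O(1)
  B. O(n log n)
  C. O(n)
A

f(n) = 100 is O(1).
All listed options are valid Big-O bounds (upper bounds),
but O(1) is the tightest (smallest valid bound).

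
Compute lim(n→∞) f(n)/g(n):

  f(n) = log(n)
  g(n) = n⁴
0

Since log(n) (O(log n)) grows slower than n⁴ (O(n⁴)),
the ratio f(n)/g(n) → 0 as n → ∞.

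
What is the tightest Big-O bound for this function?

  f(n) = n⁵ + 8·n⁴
O(n⁵)

The dominant term in n⁵ + 8·n⁴ is n⁵, which is Θ(n⁵).
Lower-order terms (8·n⁴) are asymptotically negligible.
Constants are absorbed, so the tightest bound is O(n⁵).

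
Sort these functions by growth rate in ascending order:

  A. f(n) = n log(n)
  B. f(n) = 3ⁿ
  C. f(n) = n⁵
A < C < B

Comparing growth rates:
A = n log(n) is O(n log n)
C = n⁵ is O(n⁵)
B = 3ⁿ is O(3ⁿ)

Therefore, the order from slowest to fastest is: A < C < B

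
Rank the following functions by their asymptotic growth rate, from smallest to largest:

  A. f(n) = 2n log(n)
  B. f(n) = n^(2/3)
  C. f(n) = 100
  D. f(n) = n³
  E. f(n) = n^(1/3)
C < E < B < A < D

Comparing growth rates:
C = 100 is O(1)
E = n^(1/3) is O(n^(1/3))
B = n^(2/3) is O(n^(2/3))
A = 2n log(n) is O(n log n)
D = n³ is O(n³)

Therefore, the order from slowest to fastest is: C < E < B < A < D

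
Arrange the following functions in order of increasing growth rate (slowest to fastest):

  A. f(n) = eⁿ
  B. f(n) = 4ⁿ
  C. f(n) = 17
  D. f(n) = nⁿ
C < A < B < D

Comparing growth rates:
C = 17 is O(1)
A = eⁿ is O(eⁿ)
B = 4ⁿ is O(4ⁿ)
D = nⁿ is O(nⁿ)

Therefore, the order from slowest to fastest is: C < A < B < D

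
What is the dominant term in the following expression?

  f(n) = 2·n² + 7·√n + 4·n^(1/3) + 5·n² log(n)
5·n² log(n)

Looking at each term:
  - 2·n² is O(n²)
  - 7·√n is O(√n)
  - 4·n^(1/3) is O(n^(1/3))
  - 5·n² log(n) is O(n² log n)

The term 5·n² log(n) (O(n² log n)) grows fastest and dominates all others.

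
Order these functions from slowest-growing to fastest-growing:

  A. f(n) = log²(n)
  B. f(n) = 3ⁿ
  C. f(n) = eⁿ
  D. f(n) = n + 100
A < D < C < B

Comparing growth rates:
A = log²(n) is O(log² n)
D = n + 100 is O(n)
C = eⁿ is O(eⁿ)
B = 3ⁿ is O(3ⁿ)

Therefore, the order from slowest to fastest is: A < D < C < B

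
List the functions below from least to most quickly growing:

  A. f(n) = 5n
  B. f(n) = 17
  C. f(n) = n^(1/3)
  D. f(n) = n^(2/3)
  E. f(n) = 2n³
B < C < D < A < E

Comparing growth rates:
B = 17 is O(1)
C = n^(1/3) is O(n^(1/3))
D = n^(2/3) is O(n^(2/3))
A = 5n is O(n)
E = 2n³ is O(n³)

Therefore, the order from slowest to fastest is: B < C < D < A < E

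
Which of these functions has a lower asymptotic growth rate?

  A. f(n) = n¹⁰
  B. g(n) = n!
A

f(n) = n¹⁰ is O(n¹⁰), while g(n) = n! is O(n!).
Since O(n¹⁰) grows slower than O(n!), f(n) is dominated.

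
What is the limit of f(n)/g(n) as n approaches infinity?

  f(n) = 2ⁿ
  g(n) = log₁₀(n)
∞

Since 2ⁿ (O(2ⁿ)) grows faster than log₁₀(n) (O(log n)),
the ratio f(n)/g(n) → ∞ as n → ∞.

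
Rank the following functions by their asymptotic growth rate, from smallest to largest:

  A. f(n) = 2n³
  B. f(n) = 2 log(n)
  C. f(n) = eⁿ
B < A < C

Comparing growth rates:
B = 2 log(n) is O(log n)
A = 2n³ is O(n³)
C = eⁿ is O(eⁿ)

Therefore, the order from slowest to fastest is: B < A < C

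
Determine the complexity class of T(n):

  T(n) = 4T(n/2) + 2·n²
Θ(n² log n)

Master Theorem: a = 4, b = 2, f(n) = 2·n².
Compute the critical exponent d = log₂(4) = 2.
Compare f(n) = Θ(n²) against n^d:
  k = 2 = d, so f(n) = Θ(n^d) — Case 2.
  Work is balanced across levels: T(n) = Θ(n^d log n) = Θ(n² log n).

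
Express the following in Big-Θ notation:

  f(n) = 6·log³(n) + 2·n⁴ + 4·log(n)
Θ(n⁴)

Order the terms by growth rate: 4·log(n) ≺ 6·log³(n) ≺ 2·n⁴.
The fastest-growing term 2·n⁴ dominates as n → ∞; dropping its constant factor gives Θ(n⁴).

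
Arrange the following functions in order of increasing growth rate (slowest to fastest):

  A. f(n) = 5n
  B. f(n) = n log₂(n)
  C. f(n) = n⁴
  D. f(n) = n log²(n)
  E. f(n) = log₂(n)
E < A < B < D < C

Comparing growth rates:
E = log₂(n) is O(log n)
A = 5n is O(n)
B = n log₂(n) is O(n log n)
D = n log²(n) is O(n log² n)
C = n⁴ is O(n⁴)

Therefore, the order from slowest to fastest is: E < A < B < D < C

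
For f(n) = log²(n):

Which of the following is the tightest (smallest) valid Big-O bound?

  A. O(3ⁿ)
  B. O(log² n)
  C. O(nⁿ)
B

f(n) = log²(n) is O(log² n).
All listed options are valid Big-O bounds (upper bounds),
but O(log² n) is the tightest (smallest valid bound).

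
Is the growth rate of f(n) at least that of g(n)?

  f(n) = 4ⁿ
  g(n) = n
True

f(n) = 4ⁿ is O(4ⁿ), and g(n) = n is O(n).
Since O(4ⁿ) grows at least as fast as O(n), f(n) = Ω(g(n)) is true.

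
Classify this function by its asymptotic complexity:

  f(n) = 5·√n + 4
O(√n)

The dominant term in 5·√n + 4 is 5·√n, which is Θ(√n).
Lower-order terms (4) are asymptotically negligible.
Constants are absorbed, so the tightest bound is O(√n).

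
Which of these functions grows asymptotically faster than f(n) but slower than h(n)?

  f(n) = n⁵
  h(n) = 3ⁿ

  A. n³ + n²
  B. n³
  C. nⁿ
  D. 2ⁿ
D

We need g(n) with n⁵ = o(g(n)) and g(n) = o(3ⁿ), i.e. O(n⁵) ≺ g ≺ O(3ⁿ).
Check each option:
  A. n³ + n² — O(n³) does not grow strictly faster than f(n)
  B. n³ — O(n³) does not grow strictly faster than f(n)
  C. nⁿ — O(nⁿ) does not grow strictly slower than h(n)
  D. 2ⁿ — O(2ⁿ) is strictly between O(n⁵) and O(3ⁿ) ✓

Only option D (2ⁿ) lies strictly between.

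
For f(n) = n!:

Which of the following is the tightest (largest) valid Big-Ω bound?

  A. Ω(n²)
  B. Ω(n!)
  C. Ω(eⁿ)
B

f(n) = n! is Ω(n!).
All listed options are valid Big-Ω bounds (lower bounds),
but Ω(n!) is the tightest (largest valid bound).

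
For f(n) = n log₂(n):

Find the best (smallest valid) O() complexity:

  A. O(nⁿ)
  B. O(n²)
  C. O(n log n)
C

f(n) = n log₂(n) is O(n log n).
All listed options are valid Big-O bounds (upper bounds),
but O(n log n) is the tightest (smallest valid bound).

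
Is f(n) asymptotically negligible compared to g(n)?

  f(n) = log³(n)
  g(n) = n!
True

f(n) = log³(n) is O(log³ n), and g(n) = n! is O(n!).
Since O(log³ n) grows strictly slower than O(n!), f(n) = o(g(n)) is true.
This means lim(n→∞) f(n)/g(n) = 0.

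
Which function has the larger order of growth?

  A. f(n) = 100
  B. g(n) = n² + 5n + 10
B

f(n) = 100 is O(1), while g(n) = n² + 5n + 10 is O(n²).
Since O(n²) grows faster than O(1), g(n) dominates.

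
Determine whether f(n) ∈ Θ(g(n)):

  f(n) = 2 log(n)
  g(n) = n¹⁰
False

f(n) = 2 log(n) is O(log n), and g(n) = n¹⁰ is O(n¹⁰).
Since they have different growth rates, f(n) = Θ(g(n)) is false.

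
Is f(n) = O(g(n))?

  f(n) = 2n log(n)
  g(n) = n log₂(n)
True

f(n) = 2n log(n) and g(n) = n log₂(n) are both O(n log n).
Big-O permits equal growth rates (f ≤ c·g for some c), so f(n) = O(g(n)) is true.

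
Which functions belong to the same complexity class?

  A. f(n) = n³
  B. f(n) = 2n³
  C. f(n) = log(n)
A and B

Examining each function:
  A. n³ is O(n³)
  B. 2n³ is O(n³)
  C. log(n) is O(log n)

Functions A and B both have the same complexity class.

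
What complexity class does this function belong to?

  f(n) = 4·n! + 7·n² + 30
O(n!)

The dominant term in 4·n! + 7·n² + 30 is 4·n!, which is Θ(n!).
Lower-order terms (7·n², 30) are asymptotically negligible.
Constants are absorbed, so the tightest bound is O(n!).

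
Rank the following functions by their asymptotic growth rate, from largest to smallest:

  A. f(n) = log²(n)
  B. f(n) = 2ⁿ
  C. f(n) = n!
C > B > A

Comparing growth rates:
C = n! is O(n!)
B = 2ⁿ is O(2ⁿ)
A = log²(n) is O(log² n)

Therefore, the order from fastest to slowest is: C > B > A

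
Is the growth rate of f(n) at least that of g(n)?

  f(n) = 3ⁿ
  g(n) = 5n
True

f(n) = 3ⁿ is O(3ⁿ), and g(n) = 5n is O(n).
Since O(3ⁿ) grows at least as fast as O(n), f(n) = Ω(g(n)) is true.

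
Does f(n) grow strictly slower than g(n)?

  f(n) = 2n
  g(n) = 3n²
True

f(n) = 2n is O(n), and g(n) = 3n² is O(n²).
Since O(n) grows strictly slower than O(n²), f(n) = o(g(n)) is true.
This means lim(n→∞) f(n)/g(n) = 0.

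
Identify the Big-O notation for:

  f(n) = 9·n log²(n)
O(n log² n)

The dominant term in 9·n log²(n) is 9·n log²(n), which is Θ(n log² n).
Constants are absorbed, so the tightest bound is O(n log² n).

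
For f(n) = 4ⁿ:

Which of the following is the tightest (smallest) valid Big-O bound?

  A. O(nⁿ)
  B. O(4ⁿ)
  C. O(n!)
B

f(n) = 4ⁿ is O(4ⁿ).
All listed options are valid Big-O bounds (upper bounds),
but O(4ⁿ) is the tightest (smallest valid bound).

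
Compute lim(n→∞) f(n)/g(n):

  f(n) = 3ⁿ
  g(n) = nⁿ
0

Since 3ⁿ (O(3ⁿ)) grows slower than nⁿ (O(nⁿ)),
the ratio f(n)/g(n) → 0 as n → ∞.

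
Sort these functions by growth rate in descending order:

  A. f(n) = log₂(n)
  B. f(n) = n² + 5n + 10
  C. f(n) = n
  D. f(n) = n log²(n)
B > D > C > A

Comparing growth rates:
B = n² + 5n + 10 is O(n²)
D = n log²(n) is O(n log² n)
C = n is O(n)
A = log₂(n) is O(log n)

Therefore, the order from fastest to slowest is: B > D > C > A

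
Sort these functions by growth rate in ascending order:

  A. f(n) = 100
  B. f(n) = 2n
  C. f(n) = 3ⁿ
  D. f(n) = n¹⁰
A < B < D < C

Comparing growth rates:
A = 100 is O(1)
B = 2n is O(n)
D = n¹⁰ is O(n¹⁰)
C = 3ⁿ is O(3ⁿ)

Therefore, the order from slowest to fastest is: A < B < D < C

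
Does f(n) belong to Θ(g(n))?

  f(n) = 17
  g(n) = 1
True

f(n) = 17 and g(n) = 1 are both O(1).
Since they have the same asymptotic growth rate, f(n) = Θ(g(n)) is true.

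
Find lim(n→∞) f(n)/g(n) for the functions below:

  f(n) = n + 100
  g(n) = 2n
1/2

Since n + 100 and 2n have the same growth rate (O(n)),
the ratio converges to a constant: 1/2.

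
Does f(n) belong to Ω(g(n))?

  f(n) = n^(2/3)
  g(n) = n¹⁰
False

f(n) = n^(2/3) is O(n^(2/3)), and g(n) = n¹⁰ is O(n¹⁰).
Since O(n^(2/3)) grows slower than O(n¹⁰), f(n) = Ω(g(n)) is false.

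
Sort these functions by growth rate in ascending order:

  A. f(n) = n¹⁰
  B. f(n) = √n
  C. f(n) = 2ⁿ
B < A < C

Comparing growth rates:
B = √n is O(√n)
A = n¹⁰ is O(n¹⁰)
C = 2ⁿ is O(2ⁿ)

Therefore, the order from slowest to fastest is: B < A < C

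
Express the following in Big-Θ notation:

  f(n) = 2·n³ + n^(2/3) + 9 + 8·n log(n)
Θ(n³)

Order the terms by growth rate: 9 ≺ n^(2/3) ≺ 8·n log(n) ≺ 2·n³.
The fastest-growing term 2·n³ dominates as n → ∞; dropping its constant factor gives Θ(n³).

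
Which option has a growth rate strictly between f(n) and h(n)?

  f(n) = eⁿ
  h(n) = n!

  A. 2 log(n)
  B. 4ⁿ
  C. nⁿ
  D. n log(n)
B

We need g(n) with eⁿ = o(g(n)) and g(n) = o(n!), i.e. O(eⁿ) ≺ g ≺ O(n!).
Check each option:
  A. 2 log(n) — O(log n) does not grow strictly faster than f(n)
  B. 4ⁿ — O(4ⁿ) is strictly between O(eⁿ) and O(n!) ✓
  C. nⁿ — O(nⁿ) does not grow strictly slower than h(n)
  D. n log(n) — O(n log n) does not grow strictly faster than f(n)

Only option B (4ⁿ) lies strictly between.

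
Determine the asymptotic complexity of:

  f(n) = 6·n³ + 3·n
O(n³)

The dominant term in 6·n³ + 3·n is 6·n³, which is Θ(n³).
Lower-order terms (3·n) are asymptotically negligible.
Constants are absorbed, so the tightest bound is O(n³).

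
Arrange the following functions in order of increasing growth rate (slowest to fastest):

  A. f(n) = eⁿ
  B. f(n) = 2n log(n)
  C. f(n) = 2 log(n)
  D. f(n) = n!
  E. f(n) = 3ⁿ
C < B < A < E < D

Comparing growth rates:
C = 2 log(n) is O(log n)
B = 2n log(n) is O(n log n)
A = eⁿ is O(eⁿ)
E = 3ⁿ is O(3ⁿ)
D = n! is O(n!)

Therefore, the order from slowest to fastest is: C < B < A < E < D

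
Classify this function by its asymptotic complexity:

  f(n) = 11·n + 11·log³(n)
O(n)

The dominant term in 11·n + 11·log³(n) is 11·n, which is Θ(n).
Lower-order terms (11·log³(n)) are asymptotically negligible.
Constants are absorbed, so the tightest bound is O(n).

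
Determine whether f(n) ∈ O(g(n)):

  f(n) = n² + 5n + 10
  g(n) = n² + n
True

f(n) = n² + 5n + 10 and g(n) = n² + n are both O(n²).
Big-O permits equal growth rates (f ≤ c·g for some c), so f(n) = O(g(n)) is true.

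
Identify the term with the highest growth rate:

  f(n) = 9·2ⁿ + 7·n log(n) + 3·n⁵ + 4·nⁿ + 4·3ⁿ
4·nⁿ

Looking at each term:
  - 9·2ⁿ is O(2ⁿ)
  - 7·n log(n) is O(n log n)
  - 3·n⁵ is O(n⁵)
  - 4·nⁿ is O(nⁿ)
  - 4·3ⁿ is O(3ⁿ)

The term 4·nⁿ (O(nⁿ)) grows fastest and dominates all others.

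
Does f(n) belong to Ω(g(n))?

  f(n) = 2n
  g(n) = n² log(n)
False

f(n) = 2n is O(n), and g(n) = n² log(n) is O(n² log n).
Since O(n) grows slower than O(n² log n), f(n) = Ω(g(n)) is false.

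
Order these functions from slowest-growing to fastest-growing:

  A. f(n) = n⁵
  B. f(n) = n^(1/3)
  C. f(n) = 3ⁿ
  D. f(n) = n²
B < D < A < C

Comparing growth rates:
B = n^(1/3) is O(n^(1/3))
D = n² is O(n²)
A = n⁵ is O(n⁵)
C = 3ⁿ is O(3ⁿ)

Therefore, the order from slowest to fastest is: B < D < A < C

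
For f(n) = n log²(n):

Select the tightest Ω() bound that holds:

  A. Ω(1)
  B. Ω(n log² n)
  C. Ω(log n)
B

f(n) = n log²(n) is Ω(n log² n).
All listed options are valid Big-Ω bounds (lower bounds),
but Ω(n log² n) is the tightest (largest valid bound).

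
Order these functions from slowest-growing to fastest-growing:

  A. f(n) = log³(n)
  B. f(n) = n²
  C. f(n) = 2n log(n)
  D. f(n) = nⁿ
A < C < B < D

Comparing growth rates:
A = log³(n) is O(log³ n)
C = 2n log(n) is O(n log n)
B = n² is O(n²)
D = nⁿ is O(nⁿ)

Therefore, the order from slowest to fastest is: A < C < B < D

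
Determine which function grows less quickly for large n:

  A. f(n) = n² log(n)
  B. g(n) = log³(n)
B

f(n) = n² log(n) is O(n² log n), while g(n) = log³(n) is O(log³ n).
Since O(log³ n) grows slower than O(n² log n), g(n) is dominated.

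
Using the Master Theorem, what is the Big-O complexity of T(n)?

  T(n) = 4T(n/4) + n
Θ(n log n)

Master Theorem: a = 4, b = 4, f(n) = n.
Compute the critical exponent d = log₄(4) = 1.
Compare f(n) = Θ(n) against n^d:
  k = 1 = d, so f(n) = Θ(n^d) — Case 2.
  Work is balanced across levels: T(n) = Θ(n^d log n) = Θ(n log n).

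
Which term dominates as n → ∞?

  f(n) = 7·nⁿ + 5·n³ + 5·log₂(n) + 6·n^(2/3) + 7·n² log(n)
7·nⁿ

Looking at each term:
  - 7·nⁿ is O(nⁿ)
  - 5·n³ is O(n³)
  - 5·log₂(n) is O(log n)
  - 6·n^(2/3) is O(n^(2/3))
  - 7·n² log(n) is O(n² log n)

The term 7·nⁿ (O(nⁿ)) grows fastest and dominates all others.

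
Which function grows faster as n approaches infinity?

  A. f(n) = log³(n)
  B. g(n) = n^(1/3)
B

f(n) = log³(n) is O(log³ n), while g(n) = n^(1/3) is O(n^(1/3)).
Since O(n^(1/3)) grows faster than O(log³ n), g(n) dominates.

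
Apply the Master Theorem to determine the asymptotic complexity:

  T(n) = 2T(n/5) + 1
Θ(n^log₅(2))

Master Theorem: a = 2, b = 5, f(n) = 1.
Compute the critical exponent d = log₅(2) = 0.431.
Compare f(n) = Θ(1) against n^d:
  k = 0 < d = 0.431, so f(n) = O(n^(d-ε)) — Case 1.
  The recursion cost dominates: T(n) = Θ(n^d) = Θ(n^log₅(2)).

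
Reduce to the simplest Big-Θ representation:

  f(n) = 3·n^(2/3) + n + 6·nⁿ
Θ(nⁿ)

Order the terms by growth rate: 3·n^(2/3) ≺ n ≺ 6·nⁿ.
The fastest-growing term 6·nⁿ dominates as n → ∞; dropping its constant factor gives Θ(nⁿ).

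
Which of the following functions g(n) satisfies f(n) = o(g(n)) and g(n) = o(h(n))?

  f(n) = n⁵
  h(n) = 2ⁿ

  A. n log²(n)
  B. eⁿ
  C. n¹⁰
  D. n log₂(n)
C

We need g(n) with n⁵ = o(g(n)) and g(n) = o(2ⁿ), i.e. O(n⁵) ≺ g ≺ O(2ⁿ).
Check each option:
  A. n log²(n) — O(n log² n) does not grow strictly faster than f(n)
  B. eⁿ — O(eⁿ) does not grow strictly slower than h(n)
  C. n¹⁰ — O(n¹⁰) is strictly between O(n⁵) and O(2ⁿ) ✓
  D. n log₂(n) — O(n log n) does not grow strictly faster than f(n)

Only option C (n¹⁰) lies strictly between.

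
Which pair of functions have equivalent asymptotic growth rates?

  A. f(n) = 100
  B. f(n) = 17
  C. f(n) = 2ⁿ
A and B

Examining each function:
  A. 100 is O(1)
  B. 17 is O(1)
  C. 2ⁿ is O(2ⁿ)

Functions A and B both have the same complexity class.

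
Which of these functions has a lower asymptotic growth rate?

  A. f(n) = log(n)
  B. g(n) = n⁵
A

f(n) = log(n) is O(log n), while g(n) = n⁵ is O(n⁵).
Since O(log n) grows slower than O(n⁵), f(n) is dominated.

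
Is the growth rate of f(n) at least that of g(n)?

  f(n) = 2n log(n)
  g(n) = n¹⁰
False

f(n) = 2n log(n) is O(n log n), and g(n) = n¹⁰ is O(n¹⁰).
Since O(n log n) grows slower than O(n¹⁰), f(n) = Ω(g(n)) is false.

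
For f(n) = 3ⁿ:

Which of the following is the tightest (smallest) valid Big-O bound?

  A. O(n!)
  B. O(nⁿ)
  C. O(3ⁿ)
C

f(n) = 3ⁿ is O(3ⁿ).
All listed options are valid Big-O bounds (upper bounds),
but O(3ⁿ) is the tightest (smallest valid bound).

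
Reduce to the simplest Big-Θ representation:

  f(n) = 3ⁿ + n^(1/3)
Θ(3ⁿ)

Order the terms by growth rate: n^(1/3) ≺ 3ⁿ.
The fastest-growing term 3ⁿ dominates as n → ∞; dropping its constant factor gives Θ(3ⁿ).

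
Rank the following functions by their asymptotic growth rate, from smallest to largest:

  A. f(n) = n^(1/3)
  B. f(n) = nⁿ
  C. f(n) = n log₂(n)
A < C < B

Comparing growth rates:
A = n^(1/3) is O(n^(1/3))
C = n log₂(n) is O(n log n)
B = nⁿ is O(nⁿ)

Therefore, the order from slowest to fastest is: A < C < B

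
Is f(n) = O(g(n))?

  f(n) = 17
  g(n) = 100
True

f(n) = 17 and g(n) = 100 are both O(1).
Big-O permits equal growth rates (f ≤ c·g for some c), so f(n) = O(g(n)) is true.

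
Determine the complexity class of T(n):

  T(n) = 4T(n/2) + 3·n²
Θ(n² log n)

Master Theorem: a = 4, b = 2, f(n) = 3·n².
Compute the critical exponent d = log₂(4) = 2.
Compare f(n) = Θ(n²) against n^d:
  k = 2 = d, so f(n) = Θ(n^d) — Case 2.
  Work is balanced across levels: T(n) = Θ(n^d log n) = Θ(n² log n).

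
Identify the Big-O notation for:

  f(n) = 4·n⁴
O(n⁴)

The dominant term in 4·n⁴ is 4·n⁴, which is Θ(n⁴).
Constants are absorbed, so the tightest bound is O(n⁴).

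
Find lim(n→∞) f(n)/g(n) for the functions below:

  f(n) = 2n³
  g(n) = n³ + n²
2

Since 2n³ and n³ + n² have the same growth rate (O(n³)),
the ratio converges to a constant: 2.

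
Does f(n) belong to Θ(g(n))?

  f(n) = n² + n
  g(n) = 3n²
True

f(n) = n² + n and g(n) = 3n² are both O(n²).
Since they have the same asymptotic growth rate, f(n) = Θ(g(n)) is true.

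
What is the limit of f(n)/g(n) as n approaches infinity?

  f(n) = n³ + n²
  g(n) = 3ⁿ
0

Since n³ + n² (O(n³)) grows slower than 3ⁿ (O(3ⁿ)),
the ratio f(n)/g(n) → 0 as n → ∞.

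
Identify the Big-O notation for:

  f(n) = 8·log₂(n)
O(log n)

The dominant term in 8·log₂(n) is 8·log₂(n), which is Θ(log n).
Constants are absorbed, so the tightest bound is O(log n).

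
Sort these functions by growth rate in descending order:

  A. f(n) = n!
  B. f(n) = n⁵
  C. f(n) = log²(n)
A > B > C

Comparing growth rates:
A = n! is O(n!)
B = n⁵ is O(n⁵)
C = log²(n) is O(log² n)

Therefore, the order from fastest to slowest is: A > B > C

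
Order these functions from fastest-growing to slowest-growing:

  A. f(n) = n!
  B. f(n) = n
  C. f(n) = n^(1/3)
A > B > C

Comparing growth rates:
A = n! is O(n!)
B = n is O(n)
C = n^(1/3) is O(n^(1/3))

Therefore, the order from fastest to slowest is: A > B > C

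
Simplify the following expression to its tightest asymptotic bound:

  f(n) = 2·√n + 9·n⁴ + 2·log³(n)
Θ(n⁴)

Order the terms by growth rate: 2·log³(n) ≺ 2·√n ≺ 9·n⁴.
The fastest-growing term 9·n⁴ dominates as n → ∞; dropping its constant factor gives Θ(n⁴).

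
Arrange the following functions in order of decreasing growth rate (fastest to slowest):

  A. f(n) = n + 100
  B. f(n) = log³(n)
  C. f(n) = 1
A > B > C

Comparing growth rates:
A = n + 100 is O(n)
B = log³(n) is O(log³ n)
C = 1 is O(1)

Therefore, the order from fastest to slowest is: A > B > C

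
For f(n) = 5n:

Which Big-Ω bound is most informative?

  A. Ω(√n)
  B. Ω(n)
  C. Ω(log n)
B

f(n) = 5n is Ω(n).
All listed options are valid Big-Ω bounds (lower bounds),
but Ω(n) is the tightest (largest valid bound).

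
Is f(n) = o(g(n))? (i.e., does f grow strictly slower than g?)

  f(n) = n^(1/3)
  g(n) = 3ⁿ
True

f(n) = n^(1/3) is O(n^(1/3)), and g(n) = 3ⁿ is O(3ⁿ).
Since O(n^(1/3)) grows strictly slower than O(3ⁿ), f(n) = o(g(n)) is true.
This means lim(n→∞) f(n)/g(n) = 0.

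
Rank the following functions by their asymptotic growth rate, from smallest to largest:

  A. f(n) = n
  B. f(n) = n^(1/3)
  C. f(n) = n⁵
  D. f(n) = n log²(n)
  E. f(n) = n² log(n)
B < A < D < E < C

Comparing growth rates:
B = n^(1/3) is O(n^(1/3))
A = n is O(n)
D = n log²(n) is O(n log² n)
E = n² log(n) is O(n² log n)
C = n⁵ is O(n⁵)

Therefore, the order from slowest to fastest is: B < A < D < E < C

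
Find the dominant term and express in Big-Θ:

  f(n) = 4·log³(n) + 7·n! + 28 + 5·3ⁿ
Θ(n!)

Order the terms by growth rate: 28 ≺ 4·log³(n) ≺ 5·3ⁿ ≺ 7·n!.
The fastest-growing term 7·n! dominates as n → ∞; dropping its constant factor gives Θ(n!).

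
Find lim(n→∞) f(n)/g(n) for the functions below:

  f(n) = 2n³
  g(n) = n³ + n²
2

Since 2n³ and n³ + n² have the same growth rate (O(n³)),
the ratio converges to a constant: 2.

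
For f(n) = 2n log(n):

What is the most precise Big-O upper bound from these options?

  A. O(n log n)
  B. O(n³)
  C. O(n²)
A

f(n) = 2n log(n) is O(n log n).
All listed options are valid Big-O bounds (upper bounds),
but O(n log n) is the tightest (smallest valid bound).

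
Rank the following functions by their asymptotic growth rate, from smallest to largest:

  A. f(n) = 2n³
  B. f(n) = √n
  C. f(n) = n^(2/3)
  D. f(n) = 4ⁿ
B < C < A < D

Comparing growth rates:
B = √n is O(√n)
C = n^(2/3) is O(n^(2/3))
A = 2n³ is O(n³)
D = 4ⁿ is O(4ⁿ)

Therefore, the order from slowest to fastest is: B < C < A < D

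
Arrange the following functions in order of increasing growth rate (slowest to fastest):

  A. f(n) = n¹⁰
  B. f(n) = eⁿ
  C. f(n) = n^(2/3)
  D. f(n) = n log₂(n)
C < D < A < B

Comparing growth rates:
C = n^(2/3) is O(n^(2/3))
D = n log₂(n) is O(n log n)
A = n¹⁰ is O(n¹⁰)
B = eⁿ is O(eⁿ)

Therefore, the order from slowest to fastest is: C < D < A < B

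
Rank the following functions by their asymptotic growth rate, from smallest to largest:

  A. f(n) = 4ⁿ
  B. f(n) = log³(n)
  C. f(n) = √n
B < C < A

Comparing growth rates:
B = log³(n) is O(log³ n)
C = √n is O(√n)
A = 4ⁿ is O(4ⁿ)

Therefore, the order from slowest to fastest is: B < C < A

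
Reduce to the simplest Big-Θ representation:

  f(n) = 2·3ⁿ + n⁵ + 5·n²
Θ(3ⁿ)

Order the terms by growth rate: 5·n² ≺ n⁵ ≺ 2·3ⁿ.
The fastest-growing term 2·3ⁿ dominates as n → ∞; dropping its constant factor gives Θ(3ⁿ).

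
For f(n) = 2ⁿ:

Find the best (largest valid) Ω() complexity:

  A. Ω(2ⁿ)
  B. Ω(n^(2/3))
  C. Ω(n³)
A

f(n) = 2ⁿ is Ω(2ⁿ).
All listed options are valid Big-Ω bounds (lower bounds),
but Ω(2ⁿ) is the tightest (largest valid bound).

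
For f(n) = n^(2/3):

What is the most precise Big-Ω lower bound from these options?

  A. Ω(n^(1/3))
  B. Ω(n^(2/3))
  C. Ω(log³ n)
B

f(n) = n^(2/3) is Ω(n^(2/3)).
All listed options are valid Big-Ω bounds (lower bounds),
but Ω(n^(2/3)) is the tightest (largest valid bound).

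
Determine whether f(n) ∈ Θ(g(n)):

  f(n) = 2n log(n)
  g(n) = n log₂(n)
True

f(n) = 2n log(n) and g(n) = n log₂(n) are both O(n log n).
Since they have the same asymptotic growth rate, f(n) = Θ(g(n)) is true.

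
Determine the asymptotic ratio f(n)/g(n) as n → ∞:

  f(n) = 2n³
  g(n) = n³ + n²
2

Since 2n³ and n³ + n² have the same growth rate (O(n³)),
the ratio converges to a constant: 2.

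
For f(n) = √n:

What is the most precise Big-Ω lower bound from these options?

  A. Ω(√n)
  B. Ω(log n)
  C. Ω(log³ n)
A

f(n) = √n is Ω(√n).
All listed options are valid Big-Ω bounds (lower bounds),
but Ω(√n) is the tightest (largest valid bound).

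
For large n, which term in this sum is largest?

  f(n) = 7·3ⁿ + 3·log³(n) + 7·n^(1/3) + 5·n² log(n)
7·3ⁿ

Looking at each term:
  - 7·3ⁿ is O(3ⁿ)
  - 3·log³(n) is O(log³ n)
  - 7·n^(1/3) is O(n^(1/3))
  - 5·n² log(n) is O(n² log n)

The term 7·3ⁿ (O(3ⁿ)) grows fastest and dominates all others.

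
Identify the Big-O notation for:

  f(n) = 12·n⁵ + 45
O(n⁵)

The dominant term in 12·n⁵ + 45 is 12·n⁵, which is Θ(n⁵).
Lower-order terms (45) are asymptotically negligible.
Constants are absorbed, so the tightest bound is O(n⁵).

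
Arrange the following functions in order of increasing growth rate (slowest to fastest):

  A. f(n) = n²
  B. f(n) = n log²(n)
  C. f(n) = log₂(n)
C < B < A

Comparing growth rates:
C = log₂(n) is O(log n)
B = n log²(n) is O(n log² n)
A = n² is O(n²)

Therefore, the order from slowest to fastest is: C < B < A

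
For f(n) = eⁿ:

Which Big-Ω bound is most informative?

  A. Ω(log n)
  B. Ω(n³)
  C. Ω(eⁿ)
C

f(n) = eⁿ is Ω(eⁿ).
All listed options are valid Big-Ω bounds (lower bounds),
but Ω(eⁿ) is the tightest (largest valid bound).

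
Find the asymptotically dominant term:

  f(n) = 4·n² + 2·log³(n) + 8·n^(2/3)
4·n²

Looking at each term:
  - 4·n² is O(n²)
  - 2·log³(n) is O(log³ n)
  - 8·n^(2/3) is O(n^(2/3))

The term 4·n² (O(n²)) grows fastest and dominates all others.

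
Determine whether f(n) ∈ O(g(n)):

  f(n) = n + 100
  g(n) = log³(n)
False

f(n) = n + 100 is O(n), and g(n) = log³(n) is O(log³ n).
Since O(n) grows faster than O(log³ n), f(n) = O(g(n)) is false.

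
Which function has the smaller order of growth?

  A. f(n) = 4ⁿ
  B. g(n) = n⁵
B

f(n) = 4ⁿ is O(4ⁿ), while g(n) = n⁵ is O(n⁵).
Since O(n⁵) grows slower than O(4ⁿ), g(n) is dominated.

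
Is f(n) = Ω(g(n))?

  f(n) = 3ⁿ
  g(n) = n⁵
True

f(n) = 3ⁿ is O(3ⁿ), and g(n) = n⁵ is O(n⁵).
Since O(3ⁿ) grows at least as fast as O(n⁵), f(n) = Ω(g(n)) is true.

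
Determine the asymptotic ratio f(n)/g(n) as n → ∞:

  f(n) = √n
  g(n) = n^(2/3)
0

Since √n (O(√n)) grows slower than n^(2/3) (O(n^(2/3))),
the ratio f(n)/g(n) → 0 as n → ∞.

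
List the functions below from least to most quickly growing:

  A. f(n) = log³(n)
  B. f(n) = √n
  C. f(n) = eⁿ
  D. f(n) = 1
D < A < B < C

Comparing growth rates:
D = 1 is O(1)
A = log³(n) is O(log³ n)
B = √n is O(√n)
C = eⁿ is O(eⁿ)

Therefore, the order from slowest to fastest is: D < A < B < C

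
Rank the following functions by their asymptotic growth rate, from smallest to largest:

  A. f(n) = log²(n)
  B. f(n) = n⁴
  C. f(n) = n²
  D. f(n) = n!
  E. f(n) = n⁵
A < C < B < E < D

Comparing growth rates:
A = log²(n) is O(log² n)
C = n² is O(n²)
B = n⁴ is O(n⁴)
E = n⁵ is O(n⁵)
D = n! is O(n!)

Therefore, the order from slowest to fastest is: A < C < B < E < D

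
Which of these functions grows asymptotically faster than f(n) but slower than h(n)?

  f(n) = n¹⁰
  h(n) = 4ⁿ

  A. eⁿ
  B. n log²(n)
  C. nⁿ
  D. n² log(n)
A

We need g(n) with n¹⁰ = o(g(n)) and g(n) = o(4ⁿ), i.e. O(n¹⁰) ≺ g ≺ O(4ⁿ).
Check each option:
  A. eⁿ — O(eⁿ) is strictly between O(n¹⁰) and O(4ⁿ) ✓
  B. n log²(n) — O(n log² n) does not grow strictly faster than f(n)
  C. nⁿ — O(nⁿ) does not grow strictly slower than h(n)
  D. n² log(n) — O(n² log n) does not grow strictly faster than f(n)

Only option A (eⁿ) lies strictly between.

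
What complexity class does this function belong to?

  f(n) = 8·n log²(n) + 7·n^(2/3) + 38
O(n log² n)

The dominant term in 8·n log²(n) + 7·n^(2/3) + 38 is 8·n log²(n), which is Θ(n log² n).
Lower-order terms (7·n^(2/3), 38) are asymptotically negligible.
Constants are absorbed, so the tightest bound is O(n log² n).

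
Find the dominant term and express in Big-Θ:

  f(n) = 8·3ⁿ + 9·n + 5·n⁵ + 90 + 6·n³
Θ(3ⁿ)

Order the terms by growth rate: 90 ≺ 9·n ≺ 6·n³ ≺ 5·n⁵ ≺ 8·3ⁿ.
The fastest-growing term 8·3ⁿ dominates as n → ∞; dropping its constant factor gives Θ(3ⁿ).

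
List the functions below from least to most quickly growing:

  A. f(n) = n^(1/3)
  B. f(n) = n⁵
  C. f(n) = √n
A < C < B

Comparing growth rates:
A = n^(1/3) is O(n^(1/3))
C = √n is O(√n)
B = n⁵ is O(n⁵)

Therefore, the order from slowest to fastest is: A < C < B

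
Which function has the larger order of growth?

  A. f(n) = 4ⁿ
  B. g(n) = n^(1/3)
A

f(n) = 4ⁿ is O(4ⁿ), while g(n) = n^(1/3) is O(n^(1/3)).
Since O(4ⁿ) grows faster than O(n^(1/3)), f(n) dominates.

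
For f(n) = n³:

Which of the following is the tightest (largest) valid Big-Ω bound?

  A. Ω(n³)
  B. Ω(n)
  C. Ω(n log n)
A

f(n) = n³ is Ω(n³).
All listed options are valid Big-Ω bounds (lower bounds),
but Ω(n³) is the tightest (largest valid bound).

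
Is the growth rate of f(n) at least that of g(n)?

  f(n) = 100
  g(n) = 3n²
False

f(n) = 100 is O(1), and g(n) = 3n² is O(n²).
Since O(1) grows slower than O(n²), f(n) = Ω(g(n)) is false.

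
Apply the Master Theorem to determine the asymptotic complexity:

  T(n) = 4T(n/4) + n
Θ(n log n)

Master Theorem: a = 4, b = 4, f(n) = n.
Compute the critical exponent d = log₄(4) = 1.
Compare f(n) = Θ(n) against n^d:
  k = 1 = d, so f(n) = Θ(n^d) — Case 2.
  Work is balanced across levels: T(n) = Θ(n^d log n) = Θ(n log n).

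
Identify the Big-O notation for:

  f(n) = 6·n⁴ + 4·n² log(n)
O(n⁴)

The dominant term in 6·n⁴ + 4·n² log(n) is 6·n⁴, which is Θ(n⁴).
Lower-order terms (4·n² log(n)) are asymptotically negligible.
Constants are absorbed, so the tightest bound is O(n⁴).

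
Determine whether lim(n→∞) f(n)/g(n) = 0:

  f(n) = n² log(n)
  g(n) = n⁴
True

f(n) = n² log(n) is O(n² log n), and g(n) = n⁴ is O(n⁴).
Since O(n² log n) grows strictly slower than O(n⁴), f(n) = o(g(n)) is true.
This means lim(n→∞) f(n)/g(n) = 0.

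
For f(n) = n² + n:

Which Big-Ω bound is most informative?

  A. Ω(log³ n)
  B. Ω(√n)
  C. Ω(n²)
C

f(n) = n² + n is Ω(n²).
All listed options are valid Big-Ω bounds (lower bounds),
but Ω(n²) is the tightest (largest valid bound).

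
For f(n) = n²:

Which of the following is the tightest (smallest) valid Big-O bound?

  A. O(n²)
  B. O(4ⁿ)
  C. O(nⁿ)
A

f(n) = n² is O(n²).
All listed options are valid Big-O bounds (upper bounds),
but O(n²) is the tightest (smallest valid bound).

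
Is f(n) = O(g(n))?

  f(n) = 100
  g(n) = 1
True

f(n) = 100 and g(n) = 1 are both O(1).
Big-O permits equal growth rates (f ≤ c·g for some c), so f(n) = O(g(n)) is true.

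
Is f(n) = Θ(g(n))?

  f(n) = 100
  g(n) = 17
True

f(n) = 100 and g(n) = 17 are both O(1).
Since they have the same asymptotic growth rate, f(n) = Θ(g(n)) is true.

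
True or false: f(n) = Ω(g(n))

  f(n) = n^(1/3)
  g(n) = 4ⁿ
False

f(n) = n^(1/3) is O(n^(1/3)), and g(n) = 4ⁿ is O(4ⁿ).
Since O(n^(1/3)) grows slower than O(4ⁿ), f(n) = Ω(g(n)) is false.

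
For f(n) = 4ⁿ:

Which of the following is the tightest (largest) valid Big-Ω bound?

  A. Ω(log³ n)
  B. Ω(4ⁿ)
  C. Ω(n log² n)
B

f(n) = 4ⁿ is Ω(4ⁿ).
All listed options are valid Big-Ω bounds (lower bounds),
but Ω(4ⁿ) is the tightest (largest valid bound).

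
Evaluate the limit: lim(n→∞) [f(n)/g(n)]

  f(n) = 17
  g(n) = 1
17

Since 17 and 1 have the same growth rate (O(1)),
the ratio converges to a constant: 17.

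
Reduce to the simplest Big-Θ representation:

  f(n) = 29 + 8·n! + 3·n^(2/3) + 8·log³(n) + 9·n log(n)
Θ(n!)

Order the terms by growth rate: 29 ≺ 8·log³(n) ≺ 3·n^(2/3) ≺ 9·n log(n) ≺ 8·n!.
The fastest-growing term 8·n! dominates as n → ∞; dropping its constant factor gives Θ(n!).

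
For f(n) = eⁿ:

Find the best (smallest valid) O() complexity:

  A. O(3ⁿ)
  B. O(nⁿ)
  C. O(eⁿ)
C

f(n) = eⁿ is O(eⁿ).
All listed options are valid Big-O bounds (upper bounds),
but O(eⁿ) is the tightest (smallest valid bound).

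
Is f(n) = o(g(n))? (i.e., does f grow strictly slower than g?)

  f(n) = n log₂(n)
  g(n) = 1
False

f(n) = n log₂(n) is O(n log n), and g(n) = 1 is O(1).
Since O(n log n) grows faster than or equal to O(1), f(n) = o(g(n)) is false.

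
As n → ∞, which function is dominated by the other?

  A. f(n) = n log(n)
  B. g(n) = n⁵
A

f(n) = n log(n) is O(n log n), while g(n) = n⁵ is O(n⁵).
Since O(n log n) grows slower than O(n⁵), f(n) is dominated.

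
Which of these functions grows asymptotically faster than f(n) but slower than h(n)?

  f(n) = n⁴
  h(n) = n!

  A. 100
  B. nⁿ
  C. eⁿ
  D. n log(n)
C

We need g(n) with n⁴ = o(g(n)) and g(n) = o(n!), i.e. O(n⁴) ≺ g ≺ O(n!).
Check each option:
  A. 100 — O(1) does not grow strictly faster than f(n)
  B. nⁿ — O(nⁿ) does not grow strictly slower than h(n)
  C. eⁿ — O(eⁿ) is strictly between O(n⁴) and O(n!) ✓
  D. n log(n) — O(n log n) does not grow strictly faster than f(n)

Only option C (eⁿ) lies strictly between.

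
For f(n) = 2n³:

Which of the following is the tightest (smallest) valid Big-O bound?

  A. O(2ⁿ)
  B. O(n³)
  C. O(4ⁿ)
B

f(n) = 2n³ is O(n³).
All listed options are valid Big-O bounds (upper bounds),
but O(n³) is the tightest (smallest valid bound).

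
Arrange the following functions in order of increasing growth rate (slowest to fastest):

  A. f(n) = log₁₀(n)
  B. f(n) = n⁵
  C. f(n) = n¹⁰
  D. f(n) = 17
D < A < B < C

Comparing growth rates:
D = 17 is O(1)
A = log₁₀(n) is O(log n)
B = n⁵ is O(n⁵)
C = n¹⁰ is O(n¹⁰)

Therefore, the order from slowest to fastest is: D < A < B < C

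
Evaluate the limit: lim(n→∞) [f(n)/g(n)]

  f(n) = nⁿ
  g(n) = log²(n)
∞

Since nⁿ (O(nⁿ)) grows faster than log²(n) (O(log² n)),
the ratio f(n)/g(n) → ∞ as n → ∞.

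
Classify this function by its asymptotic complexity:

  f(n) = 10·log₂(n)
O(log n)

The dominant term in 10·log₂(n) is 10·log₂(n), which is Θ(log n).
Constants are absorbed, so the tightest bound is O(log n).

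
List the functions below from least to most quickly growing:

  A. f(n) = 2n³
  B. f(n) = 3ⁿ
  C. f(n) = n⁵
A < C < B

Comparing growth rates:
A = 2n³ is O(n³)
C = n⁵ is O(n⁵)
B = 3ⁿ is O(3ⁿ)

Therefore, the order from slowest to fastest is: A < C < B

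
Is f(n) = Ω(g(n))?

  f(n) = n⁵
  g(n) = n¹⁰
False

f(n) = n⁵ is O(n⁵), and g(n) = n¹⁰ is O(n¹⁰).
Since O(n⁵) grows slower than O(n¹⁰), f(n) = Ω(g(n)) is false.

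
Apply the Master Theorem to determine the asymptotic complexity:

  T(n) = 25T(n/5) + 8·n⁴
Θ(n⁴)

Master Theorem: a = 25, b = 5, f(n) = 8·n⁴.
Compute the critical exponent d = log₅(25) = 2.
Compare f(n) = Θ(n⁴) against n^d:
  k = 4 > d = 2, so f(n) = Ω(n^(d+ε)) — Case 3.
  Regularity: a·(n/b)^4/n^4 = a/b^4 = 25/625 < 1 ✓.
  The top-level work dominates: T(n) = Θ(f(n)) = Θ(n⁴).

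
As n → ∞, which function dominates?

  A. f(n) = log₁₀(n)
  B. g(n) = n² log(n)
B

f(n) = log₁₀(n) is O(log n), while g(n) = n² log(n) is O(n² log n).
Since O(n² log n) grows faster than O(log n), g(n) dominates.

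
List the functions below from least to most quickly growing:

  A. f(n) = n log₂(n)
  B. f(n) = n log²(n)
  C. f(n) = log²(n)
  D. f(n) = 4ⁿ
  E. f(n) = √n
C < E < A < B < D

Comparing growth rates:
C = log²(n) is O(log² n)
E = √n is O(√n)
A = n log₂(n) is O(n log n)
B = n log²(n) is O(n log² n)
D = 4ⁿ is O(4ⁿ)

Therefore, the order from slowest to fastest is: C < E < A < B < D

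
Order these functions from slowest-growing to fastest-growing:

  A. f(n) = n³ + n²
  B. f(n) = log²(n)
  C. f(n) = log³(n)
B < C < A

Comparing growth rates:
B = log²(n) is O(log² n)
C = log³(n) is O(log³ n)
A = n³ + n² is O(n³)

Therefore, the order from slowest to fastest is: B < C < A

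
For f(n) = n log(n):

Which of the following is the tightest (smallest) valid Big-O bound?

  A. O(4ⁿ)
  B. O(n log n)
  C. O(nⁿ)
B

f(n) = n log(n) is O(n log n).
All listed options are valid Big-O bounds (upper bounds),
but O(n log n) is the tightest (smallest valid bound).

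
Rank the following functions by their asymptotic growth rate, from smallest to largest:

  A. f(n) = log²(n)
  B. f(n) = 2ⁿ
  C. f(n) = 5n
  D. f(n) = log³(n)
A < D < C < B

Comparing growth rates:
A = log²(n) is O(log² n)
D = log³(n) is O(log³ n)
C = 5n is O(n)
B = 2ⁿ is O(2ⁿ)

Therefore, the order from slowest to fastest is: A < D < C < B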